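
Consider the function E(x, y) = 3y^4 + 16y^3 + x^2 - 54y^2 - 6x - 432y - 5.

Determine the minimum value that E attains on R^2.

-1121

E(x,y) separates as P(x) + Q(y) − 5, so its minimum is min P + min Q − 5.
P'(x) = 2x - 6 vanishes at x ∈ {3}; Q'(y) = 12(y - 3)(y + 3)(y + 4) vanishes at y ∈ {-4, -3, 3}.
Local minima of P (where P''>0): P(3)=-9. Local minima of Q: Q(-4)=608, Q(3)=-1107.
So the global minimum of E is P(3) + Q(3) − 5 = -9 − 1107 − 5 = -1121, attained at (3, 3).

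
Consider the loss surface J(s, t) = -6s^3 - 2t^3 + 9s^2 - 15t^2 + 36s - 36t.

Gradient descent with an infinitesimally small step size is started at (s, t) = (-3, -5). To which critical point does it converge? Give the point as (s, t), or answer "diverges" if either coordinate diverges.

J is separable, so gradient descent decouples: s follows -∂J/∂s, t follows -∂J/∂t.
∂J/∂s = -18(s - 2)(s + 1); at s=-3 this is -180, so s increases.
∂J/∂t = -6(t + 2)(t + 3); at t=-5 this is -36, so t increases.
s converges to its nearest critical value -1 (a local min of the s-part); t converges to -3. The iterate converges to (-1, -3).

(-1, -3)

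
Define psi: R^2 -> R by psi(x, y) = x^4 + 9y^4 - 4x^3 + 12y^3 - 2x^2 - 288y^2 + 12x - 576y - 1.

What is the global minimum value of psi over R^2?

-3850

psi(x,y) separates as P(x) + Q(y) − 1, so its minimum is min P + min Q − 1.
P'(x) = 4(x - 3)(x - 1)(x + 1) vanishes at x ∈ {-1, 1, 3}; Q'(y) = 36(y - 4)(y + 1)(y + 4) vanishes at y ∈ {-4, -1, 4}.
Local minima of P (where P''>0): P(-1)=-9, P(3)=-9. Local minima of Q: Q(-4)=-768, Q(4)=-3840.
So the global minimum of psi is P(-1) + Q(4) − 1 = -9 − 3840 − 1 = -3850, attained at (-1, 4).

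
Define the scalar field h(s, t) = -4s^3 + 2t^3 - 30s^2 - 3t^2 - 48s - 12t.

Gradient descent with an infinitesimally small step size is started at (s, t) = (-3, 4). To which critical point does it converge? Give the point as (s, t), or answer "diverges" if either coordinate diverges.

h is separable, so gradient descent decouples: s follows -∂h/∂s, t follows -∂h/∂t.
∂h/∂s = -12(s + 1)(s + 4); at s=-3 this is 24, so s decreases.
∂h/∂t = 6(t - 2)(t + 1); at t=4 this is 60, so t decreases.
s converges to its nearest critical value -4 (a local min of the s-part); t converges to 2. The iterate converges to (-4, 2).

(-4, 2)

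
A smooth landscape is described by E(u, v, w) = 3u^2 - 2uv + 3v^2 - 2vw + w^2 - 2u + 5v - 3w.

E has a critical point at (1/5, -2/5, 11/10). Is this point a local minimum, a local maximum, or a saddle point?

The Hessian is constant: H = [[6, -2, 0], [-2, 6, -2], [0, -2, 2]].
Leading principal minors: Δ₁ = 6, Δ₂ = 32, Δ₃ = 40.
All leading minors are positive, so H is positive definite: a local minimum.

local minimum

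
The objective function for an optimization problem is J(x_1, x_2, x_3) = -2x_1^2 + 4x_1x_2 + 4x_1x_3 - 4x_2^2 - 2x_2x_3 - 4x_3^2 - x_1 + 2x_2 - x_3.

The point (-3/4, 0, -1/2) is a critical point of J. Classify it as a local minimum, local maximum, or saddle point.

The Hessian is constant: H = [[-4, 4, 4], [4, -8, -2], [4, -2, -8]].
Leading principal minors: Δ₁ = -4, Δ₂ = 16, Δ₃ = -48.
The minors alternate sign starting negative (−, +, −), so H is negative definite: a local maximum.

local maximum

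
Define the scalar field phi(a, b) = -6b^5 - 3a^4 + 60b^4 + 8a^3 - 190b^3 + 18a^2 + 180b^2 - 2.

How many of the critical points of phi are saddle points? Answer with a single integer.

6

phi separates as a function of a plus a function of b, so ∇phi=0 decouples.
∂phi/∂a = -12a(a - 3)(a + 1) = 0 at a ∈ {-1, 0, 3}; ∂phi/∂b = -30b(b - 4)(b - 3)(b - 1) = 0 at b ∈ {0, 1, 3, 4}.
The Hessian is diagonal: diag(phi_aa, phi_bb). Second derivatives: phi_aa(-1)=-48, phi_aa(0)=36, phi_aa(3)=-144; phi_bb(0)=360, phi_bb(1)=-180, phi_bb(3)=180, phi_bb(4)=-360.
Saddle points occur where the two diagonal entries have opposite signs: (-1, 0), (-1, 3), (0, 1), (0, 4), (3, 0), (3, 3). Count: 6.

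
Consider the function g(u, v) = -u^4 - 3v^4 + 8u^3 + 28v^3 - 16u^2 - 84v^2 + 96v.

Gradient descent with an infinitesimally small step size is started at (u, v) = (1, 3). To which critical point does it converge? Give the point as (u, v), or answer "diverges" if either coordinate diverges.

(2, 2)

g is separable, so gradient descent decouples: u follows -∂g/∂u, v follows -∂g/∂v.
∂g/∂u = -4u(u - 4)(u - 2); at u=1 this is -12, so u increases.
∂g/∂v = -12(v - 4)(v - 2)(v - 1); at v=3 this is 24, so v decreases.
u converges to its nearest critical value 2 (a local min of the u-part); v converges to 2. The iterate converges to (2, 2).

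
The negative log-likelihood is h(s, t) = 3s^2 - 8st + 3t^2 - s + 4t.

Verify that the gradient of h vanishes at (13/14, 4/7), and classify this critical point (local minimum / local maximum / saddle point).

saddle point

∇h = (6s - 8t - 1, -8s + 6t + 4); substituting (13/14, 4/7) gives ∇h = (0, 0), so (13/14, 4/7) is indeed a critical point.
The Hessian of h is constant: H = [[6, -8], [-8, 6]].
det(H) = 6·6 − (-8)² = -28.
Since det(H) < 0, H is indefinite and the critical point is a saddle point.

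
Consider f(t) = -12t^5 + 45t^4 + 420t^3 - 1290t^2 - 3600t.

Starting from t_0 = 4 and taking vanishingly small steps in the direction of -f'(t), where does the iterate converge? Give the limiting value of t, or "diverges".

3

f'(t) = -60(t - 5)(t - 3)(t + 1)(t + 4), so f'(4) = 2400.
Gradient descent moves in the -f' direction, i.e. t is decreasing.
The nearest critical point in that direction is t = 3, where f'' = 3360 > 0 (a local minimum). The iterate converges there.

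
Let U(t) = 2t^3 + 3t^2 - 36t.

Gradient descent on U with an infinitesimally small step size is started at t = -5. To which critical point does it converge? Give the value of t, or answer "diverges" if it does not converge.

diverges

U'(t) = 6(t - 2)(t + 3), so U'(-5) = 84.
Gradient descent moves in the -U' direction, i.e. t is decreasing.
There is no critical point below t=-5, and U' keeps the same sign, so the iterate runs off to −∞.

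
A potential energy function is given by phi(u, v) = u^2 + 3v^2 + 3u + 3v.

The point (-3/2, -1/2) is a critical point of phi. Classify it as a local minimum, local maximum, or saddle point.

The Hessian of phi is constant: H = [[2, 0], [0, 6]].
det(H) = 2·6 − 0² = 12.
det(H) > 0 and tr(H) = 8 > 0, so H is positive definite and the point is a local minimum.

local minimum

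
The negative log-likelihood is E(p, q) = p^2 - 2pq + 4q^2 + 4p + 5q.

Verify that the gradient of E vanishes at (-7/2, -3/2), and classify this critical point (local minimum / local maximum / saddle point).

∇E = (2p - 2q + 4, -2p + 8q + 5); substituting (-7/2, -3/2) gives ∇E = (0, 0), so (-7/2, -3/2) is indeed a critical point.
The Hessian of E is constant: H = [[2, -2], [-2, 8]].
det(H) = 2·8 − (-2)² = 12.
det(H) > 0 and tr(H) = 10 > 0, so H is positive definite and the point is a local minimum.

local minimum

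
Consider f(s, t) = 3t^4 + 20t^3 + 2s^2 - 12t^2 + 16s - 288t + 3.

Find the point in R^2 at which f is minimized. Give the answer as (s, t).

f(s,t) separates as P(s) + Q(t) + 3, so its minimum is min P + min Q + 3.
P'(s) = 4s + 16 vanishes at s ∈ {-4}; Q'(t) = 12(t - 2)(t + 3)(t + 4) vanishes at t ∈ {-4, -3, 2}.
Local minima of P (where P''>0): P(-4)=-32. Local minima of Q: Q(-4)=448, Q(2)=-416.
So the global minimum of f is P(-4) + Q(2) + 3 = -32 − 416 + 3 = -445, attained at (-4, 2).

(-4, 2)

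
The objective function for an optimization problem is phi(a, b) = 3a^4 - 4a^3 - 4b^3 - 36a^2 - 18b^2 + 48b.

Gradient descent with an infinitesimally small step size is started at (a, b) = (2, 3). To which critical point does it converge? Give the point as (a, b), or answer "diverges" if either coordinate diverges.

diverges

phi is separable, so gradient descent decouples: a follows -∂phi/∂a, b follows -∂phi/∂b.
∂phi/∂a = 12a(a - 3)(a + 2); at a=2 this is -96, so a increases.
∂phi/∂b = -12(b - 1)(b + 4); at b=3 this is -168, so b increases.
The b-coordinate has no critical point in that direction and runs off to infinity.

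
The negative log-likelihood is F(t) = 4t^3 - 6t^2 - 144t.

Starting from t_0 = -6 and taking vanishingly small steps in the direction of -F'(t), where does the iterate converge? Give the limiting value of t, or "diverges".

diverges

F'(t) = 12(t - 4)(t + 3), so F'(-6) = 360.
Gradient descent moves in the -F' direction, i.e. t is decreasing.
There is no critical point below t=-6, and F' keeps the same sign, so the iterate runs off to −∞.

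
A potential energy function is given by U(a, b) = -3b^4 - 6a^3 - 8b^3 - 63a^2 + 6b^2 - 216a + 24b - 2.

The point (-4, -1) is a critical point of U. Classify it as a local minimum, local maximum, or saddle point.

local minimum

The mixed partial ∂²U/∂a∂b is 0, so the Hessian at any point is diag(U_aa, U_bb) = diag(-18(2a + 7), 12(-3b^2 - 4b + 1)).
At (-4, -1): H = diag(18, 24).
Both eigenvalues are positive, so H is positive definite: a local minimum.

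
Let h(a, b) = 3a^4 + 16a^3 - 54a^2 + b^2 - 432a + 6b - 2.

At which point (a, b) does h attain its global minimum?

(3, -3)

h(a,b) separates as P(a) + Q(b) − 2, so its minimum is min P + min Q − 2.
P'(a) = 12(a - 3)(a + 3)(a + 4) vanishes at a ∈ {-4, -3, 3}; Q'(b) = 2b + 6 vanishes at b ∈ {-3}.
Local minima of P (where P''>0): P(-4)=608, P(3)=-1107. Local minima of Q: Q(-3)=-9.
So the global minimum of h is P(3) + Q(-3) − 2 = -1107 − 9 − 2 = -1118, attained at (3, -3).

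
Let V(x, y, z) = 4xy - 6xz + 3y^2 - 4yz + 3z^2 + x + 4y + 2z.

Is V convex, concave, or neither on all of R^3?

neither

V is quadratic, so its Hessian is the constant matrix H = [[0, 4, -6], [4, 6, -4], [-6, -4, 6]].
Leading principal minors: 0, -16, -120.
Neither pattern holds ⇒ H is indefinite ⇒ neither convex nor concave.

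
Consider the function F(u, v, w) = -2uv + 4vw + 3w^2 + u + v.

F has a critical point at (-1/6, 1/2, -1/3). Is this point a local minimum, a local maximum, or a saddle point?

saddle point

The Hessian is constant: H = [[0, -2, 0], [-2, 0, 4], [0, 4, 6]].
Leading principal minors: Δ₁ = 0, Δ₂ = -4, Δ₃ = -24.
The minors fit neither the all-positive nor the alternating-sign pattern, so H is indefinite: a saddle point.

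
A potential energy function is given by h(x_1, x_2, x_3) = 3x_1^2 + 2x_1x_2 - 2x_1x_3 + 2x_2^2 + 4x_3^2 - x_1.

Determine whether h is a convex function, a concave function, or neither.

convex

h is quadratic, so its Hessian is the constant matrix H = [[6, 2, -2], [2, 4, 0], [-2, 0, 8]].
Leading principal minors: 6, 20, 144.
All positive ⇒ H ≻ 0 ⇒ convex.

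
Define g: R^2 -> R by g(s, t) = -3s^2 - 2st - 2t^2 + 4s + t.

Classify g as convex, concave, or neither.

concave

g is quadratic, so its Hessian is the constant matrix H = [[-6, -2], [-2, -4]].
det(H) = 20, tr(H) = -10.
det(H) > 0 and tr(H) < 0, so H is negative definite everywhere: concave.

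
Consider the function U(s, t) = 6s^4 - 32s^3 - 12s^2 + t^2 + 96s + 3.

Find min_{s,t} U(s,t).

U(s,t) separates as P(s) + Q(t) + 3, so its minimum is min P + min Q + 3.
P'(s) = 24(s - 4)(s - 1)(s + 1) vanishes at s ∈ {-1, 1, 4}; Q'(t) = 2t vanishes at t ∈ {0}.
Local minima of P (where P''>0): P(-1)=-70, P(4)=-320. Local minima of Q: Q(0)=0.
So the global minimum of U is P(4) + Q(0) + 3 = -320 + 0 + 3 = -317, attained at (4, 0).

-317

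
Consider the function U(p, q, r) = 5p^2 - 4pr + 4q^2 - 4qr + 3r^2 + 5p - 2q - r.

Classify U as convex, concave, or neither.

U is quadratic, so its Hessian is the constant matrix H = [[10, 0, -4], [0, 8, -4], [-4, -4, 6]].
Leading principal minors: 10, 80, 192.
All positive ⇒ H ≻ 0 ⇒ convex.

convex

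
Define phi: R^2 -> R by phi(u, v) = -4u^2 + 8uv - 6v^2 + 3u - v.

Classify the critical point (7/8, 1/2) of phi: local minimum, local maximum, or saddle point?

The Hessian of phi is constant: H = [[-8, 8], [8, -12]].
det(H) = (-8)·(-12) − 8² = 32.
det(H) > 0 and tr(H) = -20 < 0, so H is negative definite and the point is a local maximum.

local maximum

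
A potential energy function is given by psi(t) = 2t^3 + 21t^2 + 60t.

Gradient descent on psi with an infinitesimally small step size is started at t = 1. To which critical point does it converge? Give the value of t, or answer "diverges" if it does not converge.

psi'(t) = 6(t + 2)(t + 5), so psi'(1) = 108.
Gradient descent moves in the -psi' direction, i.e. t is decreasing.
The nearest critical point in that direction is t = -2, where psi'' = 18 > 0 (a local minimum). The iterate converges there.

-2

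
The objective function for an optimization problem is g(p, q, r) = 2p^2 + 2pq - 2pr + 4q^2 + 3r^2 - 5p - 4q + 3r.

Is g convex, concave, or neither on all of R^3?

convex

g is quadratic, so its Hessian is the constant matrix H = [[4, 2, -2], [2, 8, 0], [-2, 0, 6]].
Leading principal minors: 4, 28, 136.
All positive ⇒ H ≻ 0 ⇒ convex.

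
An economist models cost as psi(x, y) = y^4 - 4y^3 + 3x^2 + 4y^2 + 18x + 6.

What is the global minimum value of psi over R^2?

-21

psi(x,y) separates as P(x) + Q(y) + 6, so its minimum is min P + min Q + 6.
P'(x) = 6x + 18 vanishes at x ∈ {-3}; Q'(y) = 4y(y - 2)(y - 1) vanishes at y ∈ {0, 1, 2}.
Local minima of P (where P''>0): P(-3)=-27. Local minima of Q: Q(0)=0, Q(2)=0.
So the global minimum of psi is P(-3) + Q(0) + 6 = -27 + 0 + 6 = -21, attained at (-3, 0).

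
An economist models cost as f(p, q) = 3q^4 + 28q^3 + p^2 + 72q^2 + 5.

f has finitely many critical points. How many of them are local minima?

f separates as a function of p plus a function of q, so ∇f=0 decouples.
∂f/∂p = 2p = 0 at p ∈ {0}; ∂f/∂q = 12q(q + 3)(q + 4) = 0 at q ∈ {-4, -3, 0}.
The Hessian is diagonal: diag(f_pp, f_qq). Second derivatives: f_pp(0)=2; f_qq(-4)=48, f_qq(-3)=-36, f_qq(0)=144.
Local minima occur where both diagonal entries positive: (0, -4), (0, 0). Count: 2.

2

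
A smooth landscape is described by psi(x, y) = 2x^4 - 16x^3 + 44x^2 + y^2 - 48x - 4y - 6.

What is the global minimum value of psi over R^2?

-28

psi(x,y) separates as P(x) + Q(y) − 6, so its minimum is min P + min Q − 6.
P'(x) = 8(x - 3)(x - 2)(x - 1) vanishes at x ∈ {1, 2, 3}; Q'(y) = 2y - 4 vanishes at y ∈ {2}.
Local minima of P (where P''>0): P(1)=-18, P(3)=-18. Local minima of Q: Q(2)=-4.
So the global minimum of psi is P(1) + Q(2) − 6 = -18 − 4 − 6 = -28, attained at (1, 2).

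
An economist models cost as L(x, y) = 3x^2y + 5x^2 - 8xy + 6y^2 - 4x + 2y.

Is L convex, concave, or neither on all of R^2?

neither

The term 3x^2y is cubic, so the Hessian is not constant.
∂²L/∂x² = 6y + 10, which takes both signs as y varies (negative for sufficiently negative y). A diagonal entry of the Hessian changing sign means the Hessian is neither positive- nor negative-semidefinite on all of R^2.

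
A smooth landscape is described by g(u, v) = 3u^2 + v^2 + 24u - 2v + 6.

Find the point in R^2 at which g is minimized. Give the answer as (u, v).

g(u,v) separates as P(u) + Q(v) + 6, so its minimum is min P + min Q + 6.
P'(u) = 6u + 24 vanishes at u ∈ {-4}; Q'(v) = 2v - 2 vanishes at v ∈ {1}.
Local minima of P (where P''>0): P(-4)=-48. Local minima of Q: Q(1)=-1.
So the global minimum of g is P(-4) + Q(1) + 6 = -48 − 1 + 6 = -43, attained at (-4, 1).

(-4, 1)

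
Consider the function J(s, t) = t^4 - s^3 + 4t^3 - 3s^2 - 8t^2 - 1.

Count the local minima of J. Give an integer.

J separates as a function of s plus a function of t, so ∇J=0 decouples.
∂J/∂s = -3s(s + 2) = 0 at s ∈ {-2, 0}; ∂J/∂t = 4t(t - 1)(t + 4) = 0 at t ∈ {-4, 0, 1}.
The Hessian is diagonal: diag(J_ss, J_tt). Second derivatives: J_ss(-2)=6, J_ss(0)=-6; J_tt(-4)=80, J_tt(0)=-16, J_tt(1)=20.
Local minima occur where both diagonal entries positive: (-2, -4), (-2, 1). Count: 2.

2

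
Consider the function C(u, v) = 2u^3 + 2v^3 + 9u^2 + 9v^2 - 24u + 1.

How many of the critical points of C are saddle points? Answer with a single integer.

C separates as a function of u plus a function of v, so ∇C=0 decouples.
∂C/∂u = 6(u - 1)(u + 4) = 0 at u ∈ {-4, 1}; ∂C/∂v = 6v(v + 3) = 0 at v ∈ {-3, 0}.
The Hessian is diagonal: diag(C_uu, C_vv). Second derivatives: C_uu(-4)=-30, C_uu(1)=30; C_vv(-3)=-18, C_vv(0)=18.
Saddle points occur where the two diagonal entries have opposite signs: (-4, 0), (1, -3). Count: 2.

2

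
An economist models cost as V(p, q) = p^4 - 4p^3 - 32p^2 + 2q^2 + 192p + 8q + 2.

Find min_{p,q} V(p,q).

V(p,q) separates as A(p) + B(q) + 2, so its minimum is min A + min B + 2.
A'(p) = 4(p - 4)(p - 3)(p + 4) vanishes at p ∈ {-4, 3, 4}; B'(q) = 4q + 8 vanishes at q ∈ {-2}.
Local minima of A (where A''>0): A(-4)=-768, A(4)=256. Local minima of B: B(-2)=-8.
So the global minimum of V is A(-4) + B(-2) + 2 = -768 − 8 + 2 = -774, attained at (-4, -2).

-774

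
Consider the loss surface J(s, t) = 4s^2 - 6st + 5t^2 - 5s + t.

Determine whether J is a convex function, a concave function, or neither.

convex

J is quadratic, so its Hessian is the constant matrix H = [[8, -6], [-6, 10]].
det(H) = 44, tr(H) = 18.
det(H) > 0 and tr(H) > 0, so H is positive definite everywhere: convex.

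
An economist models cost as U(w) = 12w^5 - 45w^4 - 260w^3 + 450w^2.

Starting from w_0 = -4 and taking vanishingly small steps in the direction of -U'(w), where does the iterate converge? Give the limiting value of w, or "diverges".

U'(w) = 60w(w - 5)(w - 1)(w + 3), so U'(-4) = 10800.
Gradient descent moves in the -U' direction, i.e. w is decreasing.
There is no critical point below w=-4, and U' keeps the same sign, so the iterate runs off to −∞.

diverges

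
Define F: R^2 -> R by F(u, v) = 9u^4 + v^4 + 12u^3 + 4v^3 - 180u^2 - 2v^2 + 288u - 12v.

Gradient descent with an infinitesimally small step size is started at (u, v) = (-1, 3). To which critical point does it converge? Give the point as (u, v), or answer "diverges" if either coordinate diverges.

(-4, 1)

F is separable, so gradient descent decouples: u follows -∂F/∂u, v follows -∂F/∂v.
∂F/∂u = 36(u - 2)(u - 1)(u + 4); at u=-1 this is 648, so u decreases.
∂F/∂v = 4(v - 1)(v + 1)(v + 3); at v=3 this is 192, so v decreases.
u converges to its nearest critical value -4 (a local min of the u-part); v converges to 1. The iterate converges to (-4, 1).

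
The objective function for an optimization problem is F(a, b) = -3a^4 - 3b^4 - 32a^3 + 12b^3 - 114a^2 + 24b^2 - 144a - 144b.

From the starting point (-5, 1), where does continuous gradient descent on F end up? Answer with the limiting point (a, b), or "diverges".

F is separable, so gradient descent decouples: a follows -∂F/∂a, b follows -∂F/∂b.
∂F/∂a = -12(a + 1)(a + 3)(a + 4); at a=-5 this is 96, so a decreases.
∂F/∂b = -12(b - 3)(b - 2)(b + 2); at b=1 this is -72, so b increases.
The a-coordinate has no critical point in that direction and runs off to infinity.

diverges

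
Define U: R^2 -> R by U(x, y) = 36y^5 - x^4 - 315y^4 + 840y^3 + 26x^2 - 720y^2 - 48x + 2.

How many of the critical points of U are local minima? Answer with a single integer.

U separates as a function of x plus a function of y, so ∇U=0 decouples.
∂U/∂x = -4(x - 3)(x - 1)(x + 4) = 0 at x ∈ {-4, 1, 3}; ∂U/∂y = 180y(y - 4)(y - 2)(y - 1) = 0 at y ∈ {0, 1, 2, 4}.
The Hessian is diagonal: diag(U_xx, U_yy). Second derivatives: U_xx(-4)=-140, U_xx(1)=40, U_xx(3)=-56; U_yy(0)=-1440, U_yy(1)=540, U_yy(2)=-720, U_yy(4)=4320.
Local minima occur where both diagonal entries positive: (1, 1), (1, 4). Count: 2.

2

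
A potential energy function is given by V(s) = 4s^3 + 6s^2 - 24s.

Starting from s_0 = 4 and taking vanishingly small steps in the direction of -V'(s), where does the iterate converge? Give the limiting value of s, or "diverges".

1

V'(s) = 12(s - 1)(s + 2), so V'(4) = 216.
Gradient descent moves in the -V' direction, i.e. s is decreasing.
The nearest critical point in that direction is s = 1, where V'' = 36 > 0 (a local minimum). The iterate converges there.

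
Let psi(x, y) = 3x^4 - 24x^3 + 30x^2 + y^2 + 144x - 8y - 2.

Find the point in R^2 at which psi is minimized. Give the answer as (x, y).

(-1, 4)

psi(x,y) separates as P(x) + Q(y) − 2, so its minimum is min P + min Q − 2.
P'(x) = 12(x - 4)(x - 3)(x + 1) vanishes at x ∈ {-1, 3, 4}; Q'(y) = 2y - 8 vanishes at y ∈ {4}.
Local minima of P (where P''>0): P(-1)=-87, P(4)=288. Local minima of Q: Q(4)=-16.
So the global minimum of psi is P(-1) + Q(4) − 2 = -87 − 16 − 2 = -105, attained at (-1, 4).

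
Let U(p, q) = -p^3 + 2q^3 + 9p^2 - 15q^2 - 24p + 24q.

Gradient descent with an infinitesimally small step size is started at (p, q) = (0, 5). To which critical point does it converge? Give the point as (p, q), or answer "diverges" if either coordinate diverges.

(2, 4)

U is separable, so gradient descent decouples: p follows -∂U/∂p, q follows -∂U/∂q.
∂U/∂p = -3(p - 4)(p - 2); at p=0 this is -24, so p increases.
∂U/∂q = 6(q - 4)(q - 1); at q=5 this is 24, so q decreases.
p converges to its nearest critical value 2 (a local min of the p-part); q converges to 4. The iterate converges to (2, 4).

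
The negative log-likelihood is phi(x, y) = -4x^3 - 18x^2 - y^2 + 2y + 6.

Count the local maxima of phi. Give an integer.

phi separates as a function of x plus a function of y, so ∇phi=0 decouples.
∂phi/∂x = -12x(x + 3) = 0 at x ∈ {-3, 0}; ∂phi/∂y = -2(y - 1) = 0 at y ∈ {1}.
The Hessian is diagonal: diag(phi_xx, phi_yy). Second derivatives: phi_xx(-3)=36, phi_xx(0)=-36; phi_yy(1)=-2.
Local maxima occur where both diagonal entries negative: (0, 1). Count: 1.

1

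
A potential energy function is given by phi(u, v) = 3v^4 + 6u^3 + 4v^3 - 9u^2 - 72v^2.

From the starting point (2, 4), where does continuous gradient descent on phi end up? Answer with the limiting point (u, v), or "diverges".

phi is separable, so gradient descent decouples: u follows -∂phi/∂u, v follows -∂phi/∂v.
∂phi/∂u = 18u(u - 1); at u=2 this is 36, so u decreases.
∂phi/∂v = 12v(v - 3)(v + 4); at v=4 this is 384, so v decreases.
u converges to its nearest critical value 1 (a local min of the u-part); v converges to 3. The iterate converges to (1, 3).

(1, 3)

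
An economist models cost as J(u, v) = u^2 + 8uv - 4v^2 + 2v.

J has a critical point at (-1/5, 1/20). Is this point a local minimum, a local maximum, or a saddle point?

The Hessian of J is constant: H = [[2, 8], [8, -8]].
det(H) = 2·(-8) − 8² = -80.
Since det(H) < 0, H is indefinite and the critical point is a saddle point.

saddle point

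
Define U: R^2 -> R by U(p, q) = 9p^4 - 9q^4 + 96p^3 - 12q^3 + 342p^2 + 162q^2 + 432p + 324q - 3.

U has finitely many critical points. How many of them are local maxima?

2

U separates as a function of p plus a function of q, so ∇U=0 decouples.
∂U/∂p = 36(p + 1)(p + 3)(p + 4) = 0 at p ∈ {-4, -3, -1}; ∂U/∂q = -36(q - 3)(q + 1)(q + 3) = 0 at q ∈ {-3, -1, 3}.
The Hessian is diagonal: diag(U_pp, U_qq). Second derivatives: U_pp(-4)=108, U_pp(-3)=-72, U_pp(-1)=216; U_qq(-3)=-432, U_qq(-1)=288, U_qq(3)=-864.
Local maxima occur where both diagonal entries negative: (-3, -3), (-3, 3). Count: 2.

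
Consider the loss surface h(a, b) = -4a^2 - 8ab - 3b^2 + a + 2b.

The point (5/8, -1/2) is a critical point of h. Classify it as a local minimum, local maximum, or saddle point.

saddle point

The Hessian of h is constant: H = [[-8, -8], [-8, -6]].
det(H) = (-8)·(-6) − (-8)² = -16.
Since det(H) < 0, H is indefinite and the critical point is a saddle point.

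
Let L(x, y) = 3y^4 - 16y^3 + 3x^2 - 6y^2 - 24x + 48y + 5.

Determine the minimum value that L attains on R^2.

-203

L(x,y) separates as P(x) + Q(y) + 5, so its minimum is min P + min Q + 5.
P'(x) = 6x - 24 vanishes at x ∈ {4}; Q'(y) = 12(y - 4)(y - 1)(y + 1) vanishes at y ∈ {-1, 1, 4}.
Local minima of P (where P''>0): P(4)=-48. Local minima of Q: Q(-1)=-35, Q(4)=-160.
So the global minimum of L is P(4) + Q(4) + 5 = -48 − 160 + 5 = -203, attained at (4, 4).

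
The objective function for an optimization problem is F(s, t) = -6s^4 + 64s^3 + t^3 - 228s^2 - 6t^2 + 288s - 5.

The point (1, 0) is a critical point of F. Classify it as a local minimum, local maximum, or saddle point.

local maximum

The mixed partial ∂²F/∂s∂t is 0, so the Hessian at any point is diag(F_ss, F_tt) = diag(24(-3s^2 + 16s - 19), 6(t - 2)).
At (1, 0): H = diag(-144, -12).
Both eigenvalues are negative, so H is negative definite: a local maximum.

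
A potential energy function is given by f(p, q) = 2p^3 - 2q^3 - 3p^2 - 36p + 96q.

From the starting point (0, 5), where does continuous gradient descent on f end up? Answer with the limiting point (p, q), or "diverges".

f is separable, so gradient descent decouples: p follows -∂f/∂p, q follows -∂f/∂q.
∂f/∂p = 6(p - 3)(p + 2); at p=0 this is -36, so p increases.
∂f/∂q = -6(q - 4)(q + 4); at q=5 this is -54, so q increases.
The q-coordinate has no critical point in that direction and runs off to infinity.

diverges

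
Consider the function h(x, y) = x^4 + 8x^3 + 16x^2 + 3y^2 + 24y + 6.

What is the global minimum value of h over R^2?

h(x,y) separates as P(x) + Q(y) + 6, so its minimum is min P + min Q + 6.
P'(x) = 4x(x + 2)(x + 4) vanishes at x ∈ {-4, -2, 0}; Q'(y) = 6y + 24 vanishes at y ∈ {-4}.
Local minima of P (where P''>0): P(-4)=0, P(0)=0. Local minima of Q: Q(-4)=-48.
So the global minimum of h is P(-4) + Q(-4) + 6 = 0 − 48 + 6 = -42, attained at (-4, -4).

-42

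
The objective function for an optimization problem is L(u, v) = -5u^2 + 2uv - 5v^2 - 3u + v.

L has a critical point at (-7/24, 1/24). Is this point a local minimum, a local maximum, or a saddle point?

The Hessian of L is constant: H = [[-10, 2], [2, -10]].
det(H) = (-10)·(-10) − 2² = 96.
det(H) > 0 and tr(H) = -20 < 0, so H is negative definite and the point is a local maximum.

local maximum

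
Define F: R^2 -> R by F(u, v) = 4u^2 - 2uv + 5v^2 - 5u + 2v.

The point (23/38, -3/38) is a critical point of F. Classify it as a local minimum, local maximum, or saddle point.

The Hessian of F is constant: H = [[8, -2], [-2, 10]].
det(H) = 8·10 − (-2)² = 76.
det(H) > 0 and tr(H) = 18 > 0, so H is positive definite and the point is a local minimum.

local minimum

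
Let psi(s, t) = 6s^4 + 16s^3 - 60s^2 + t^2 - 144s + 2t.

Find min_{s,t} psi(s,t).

-305

psi(s,t) separates as P(s) + Q(t), so its minimum is min P + min Q.
P'(s) = 24(s - 2)(s + 1)(s + 3) vanishes at s ∈ {-3, -1, 2}; Q'(t) = 2(t + 1) vanishes at t ∈ {-1}.
Local minima of P (where P''>0): P(-3)=-54, P(2)=-304. Local minima of Q: Q(-1)=-1.
So the global minimum of psi is P(2) + Q(-1) = -304 − 1 = -305, attained at (2, -1).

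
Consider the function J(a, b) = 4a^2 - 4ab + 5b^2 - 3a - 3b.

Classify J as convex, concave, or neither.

convex

J is quadratic, so its Hessian is the constant matrix H = [[8, -4], [-4, 10]].
det(H) = 64, tr(H) = 18.
det(H) > 0 and tr(H) > 0, so H is positive definite everywhere: convex.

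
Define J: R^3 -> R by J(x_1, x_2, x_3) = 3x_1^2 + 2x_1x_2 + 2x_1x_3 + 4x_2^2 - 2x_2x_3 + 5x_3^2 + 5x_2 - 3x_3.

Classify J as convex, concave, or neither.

convex

J is quadratic, so its Hessian is the constant matrix H = [[6, 2, 2], [2, 8, -2], [2, -2, 10]].
Leading principal minors: 6, 44, 368.
All positive ⇒ H ≻ 0 ⇒ convex.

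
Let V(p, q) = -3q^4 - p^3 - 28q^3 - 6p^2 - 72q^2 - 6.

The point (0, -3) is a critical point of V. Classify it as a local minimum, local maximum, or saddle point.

saddle point

The mixed partial ∂²V/∂p∂q is 0, so the Hessian at any point is diag(V_pp, V_qq) = diag(-6(p + 2), -12(3q^2 + 14q + 12)).
At (0, -3): H = diag(-12, 36).
The eigenvalues have opposite signs, so H is indefinite: a saddle point.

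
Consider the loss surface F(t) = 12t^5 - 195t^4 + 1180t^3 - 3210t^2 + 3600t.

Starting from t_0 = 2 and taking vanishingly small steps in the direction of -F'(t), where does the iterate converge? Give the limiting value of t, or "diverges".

F'(t) = 60(t - 5)(t - 4)(t - 3)(t - 1), so F'(2) = -360.
Gradient descent moves in the -F' direction, i.e. t is increasing.
The nearest critical point in that direction is t = 3, where F'' = 240 > 0 (a local minimum). The iterate converges there.

3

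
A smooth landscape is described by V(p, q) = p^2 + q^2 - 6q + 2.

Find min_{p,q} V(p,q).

-7

V(p,q) separates as A(p) + B(q) + 2, so its minimum is min A + min B + 2.
A'(p) = 2p vanishes at p ∈ {0}; B'(q) = 2q - 6 vanishes at q ∈ {3}.
Local minima of A (where A''>0): A(0)=0. Local minima of B: B(3)=-9.
So the global minimum of V is A(0) + B(3) + 2 = 0 − 9 + 2 = -7, attained at (0, 3).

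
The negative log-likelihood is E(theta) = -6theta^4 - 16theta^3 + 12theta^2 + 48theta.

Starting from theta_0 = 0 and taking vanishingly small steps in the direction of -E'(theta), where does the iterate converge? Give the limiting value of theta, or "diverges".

E'(theta) = -24(theta - 1)(theta + 1)(theta + 2), so E'(0) = 48.
Gradient descent moves in the -E' direction, i.e. theta is decreasing.
The nearest critical point in that direction is theta = -1, where E'' = 48 > 0 (a local minimum). The iterate converges there.

-1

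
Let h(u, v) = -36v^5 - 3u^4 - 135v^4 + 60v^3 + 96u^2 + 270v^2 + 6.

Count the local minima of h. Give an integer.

2

h separates as a function of u plus a function of v, so ∇h=0 decouples.
∂h/∂u = -12u(u - 4)(u + 4) = 0 at u ∈ {-4, 0, 4}; ∂h/∂v = -180v(v - 1)(v + 1)(v + 3) = 0 at v ∈ {-3, -1, 0, 1}.
The Hessian is diagonal: diag(h_uu, h_vv). Second derivatives: h_uu(-4)=-384, h_uu(0)=192, h_uu(4)=-384; h_vv(-3)=4320, h_vv(-1)=-720, h_vv(0)=540, h_vv(1)=-1440.
Local minima occur where both diagonal entries positive: (0, -3), (0, 0). Count: 2.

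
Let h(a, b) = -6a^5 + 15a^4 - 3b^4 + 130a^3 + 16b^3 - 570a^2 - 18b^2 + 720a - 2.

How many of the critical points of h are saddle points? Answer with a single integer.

h separates as a function of a plus a function of b, so ∇h=0 decouples.
∂h/∂a = -30(a - 3)(a - 2)(a - 1)(a + 4) = 0 at a ∈ {-4, 1, 2, 3}; ∂h/∂b = -12b(b - 3)(b - 1) = 0 at b ∈ {0, 1, 3}.
The Hessian is diagonal: diag(h_aa, h_bb). Second derivatives: h_aa(-4)=6300, h_aa(1)=-300, h_aa(2)=180, h_aa(3)=-420; h_bb(0)=-36, h_bb(1)=24, h_bb(3)=-72.
Saddle points occur where the two diagonal entries have opposite signs: (-4, 0), (-4, 3), (1, 1), (2, 0), (2, 3), (3, 1). Count: 6.

6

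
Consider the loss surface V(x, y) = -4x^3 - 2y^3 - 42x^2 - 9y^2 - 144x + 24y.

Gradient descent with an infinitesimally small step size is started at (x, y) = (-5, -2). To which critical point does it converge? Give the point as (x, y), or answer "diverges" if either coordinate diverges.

(-4, -4)

V is separable, so gradient descent decouples: x follows -∂V/∂x, y follows -∂V/∂y.
∂V/∂x = -12(x + 3)(x + 4); at x=-5 this is -24, so x increases.
∂V/∂y = -6(y - 1)(y + 4); at y=-2 this is 36, so y decreases.
x converges to its nearest critical value -4 (a local min of the x-part); y converges to -4. The iterate converges to (-4, -4).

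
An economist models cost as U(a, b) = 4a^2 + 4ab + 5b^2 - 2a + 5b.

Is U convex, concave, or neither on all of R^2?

U is quadratic, so its Hessian is the constant matrix H = [[8, 4], [4, 10]].
det(H) = 64, tr(H) = 18.
det(H) > 0 and tr(H) > 0, so H is positive definite everywhere: convex.

convex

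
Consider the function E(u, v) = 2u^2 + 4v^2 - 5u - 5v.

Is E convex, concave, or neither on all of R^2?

convex

E is quadratic, so its Hessian is the constant matrix H = [[4, 0], [0, 8]].
det(H) = 32, tr(H) = 12.
det(H) > 0 and tr(H) > 0, so H is positive definite everywhere: convex.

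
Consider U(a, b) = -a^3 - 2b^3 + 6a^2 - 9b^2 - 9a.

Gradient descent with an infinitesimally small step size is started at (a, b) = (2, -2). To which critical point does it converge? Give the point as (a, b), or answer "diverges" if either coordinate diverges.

U is separable, so gradient descent decouples: a follows -∂U/∂a, b follows -∂U/∂b.
∂U/∂a = -3(a - 3)(a - 1); at a=2 this is 3, so a decreases.
∂U/∂b = -6b(b + 3); at b=-2 this is 12, so b decreases.
a converges to its nearest critical value 1 (a local min of the a-part); b converges to -3. The iterate converges to (1, -3).

(1, -3)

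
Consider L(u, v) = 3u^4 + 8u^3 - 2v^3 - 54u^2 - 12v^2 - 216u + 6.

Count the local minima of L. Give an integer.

2

L separates as a function of u plus a function of v, so ∇L=0 decouples.
∂L/∂u = 12(u - 3)(u + 2)(u + 3) = 0 at u ∈ {-3, -2, 3}; ∂L/∂v = -6v(v + 4) = 0 at v ∈ {-4, 0}.
The Hessian is diagonal: diag(L_uu, L_vv). Second derivatives: L_uu(-3)=72, L_uu(-2)=-60, L_uu(3)=360; L_vv(-4)=24, L_vv(0)=-24.
Local minima occur where both diagonal entries positive: (-3, -4), (3, -4). Count: 2.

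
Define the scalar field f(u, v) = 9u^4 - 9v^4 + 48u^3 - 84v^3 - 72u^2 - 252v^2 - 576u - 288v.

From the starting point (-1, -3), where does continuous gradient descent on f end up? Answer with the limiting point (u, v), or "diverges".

f is separable, so gradient descent decouples: u follows -∂f/∂u, v follows -∂f/∂v.
∂f/∂u = 36(u - 2)(u + 2)(u + 4); at u=-1 this is -324, so u increases.
∂f/∂v = -36(v + 1)(v + 2)(v + 4); at v=-3 this is -72, so v increases.
u converges to its nearest critical value 2 (a local min of the u-part); v converges to -2. The iterate converges to (2, -2).

(2, -2)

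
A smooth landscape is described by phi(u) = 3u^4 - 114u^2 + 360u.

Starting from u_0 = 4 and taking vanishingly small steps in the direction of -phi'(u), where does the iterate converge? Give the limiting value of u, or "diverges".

phi'(u) = 12(u - 3)(u - 2)(u + 5), so phi'(4) = 216.
Gradient descent moves in the -phi' direction, i.e. u is decreasing.
The nearest critical point in that direction is u = 3, where phi'' = 96 > 0 (a local minimum). The iterate converges there.

3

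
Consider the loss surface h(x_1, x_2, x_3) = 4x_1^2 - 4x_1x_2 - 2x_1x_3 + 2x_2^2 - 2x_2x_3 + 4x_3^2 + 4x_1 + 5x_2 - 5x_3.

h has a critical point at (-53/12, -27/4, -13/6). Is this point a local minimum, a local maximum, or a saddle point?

The Hessian is constant: H = [[8, -4, -2], [-4, 4, -2], [-2, -2, 8]].
Leading principal minors: Δ₁ = 8, Δ₂ = 16, Δ₃ = 48.
All leading minors are positive, so H is positive definite: a local minimum.

local minimum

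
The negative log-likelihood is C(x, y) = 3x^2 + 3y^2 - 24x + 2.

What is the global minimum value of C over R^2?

-46

C(x,y) separates as P(x) + Q(y) + 2, so its minimum is min P + min Q + 2.
P'(x) = 6x - 24 vanishes at x ∈ {4}; Q'(y) = 6y vanishes at y ∈ {0}.
Local minima of P (where P''>0): P(4)=-48. Local minima of Q: Q(0)=0.
So the global minimum of C is P(4) + Q(0) + 2 = -48 + 0 + 2 = -46, attained at (4, 0).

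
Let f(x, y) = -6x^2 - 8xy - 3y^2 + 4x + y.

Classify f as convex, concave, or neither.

concave

f is quadratic, so its Hessian is the constant matrix H = [[-12, -8], [-8, -6]].
det(H) = 8, tr(H) = -18.
det(H) > 0 and tr(H) < 0, so H is negative definite everywhere: concave.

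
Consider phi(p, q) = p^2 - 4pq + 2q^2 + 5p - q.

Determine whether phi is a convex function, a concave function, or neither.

phi is quadratic, so its Hessian is the constant matrix H = [[2, -4], [-4, 4]].
det(H) = -8, tr(H) = 6.
det(H) < 0, so H is indefinite: neither convex nor concave.

neither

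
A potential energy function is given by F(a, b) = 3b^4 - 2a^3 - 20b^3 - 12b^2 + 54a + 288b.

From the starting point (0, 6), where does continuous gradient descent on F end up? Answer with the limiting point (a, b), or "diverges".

F is separable, so gradient descent decouples: a follows -∂F/∂a, b follows -∂F/∂b.
∂F/∂a = -6(a - 3)(a + 3); at a=0 this is 54, so a decreases.
∂F/∂b = 12(b - 4)(b - 3)(b + 2); at b=6 this is 576, so b decreases.
a converges to its nearest critical value -3 (a local min of the a-part); b converges to 4. The iterate converges to (-3, 4).

(-3, 4)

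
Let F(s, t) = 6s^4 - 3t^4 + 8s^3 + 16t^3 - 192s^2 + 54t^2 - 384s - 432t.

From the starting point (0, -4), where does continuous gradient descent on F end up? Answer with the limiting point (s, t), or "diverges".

diverges

F is separable, so gradient descent decouples: s follows -∂F/∂s, t follows -∂F/∂t.
∂F/∂s = 24(s - 4)(s + 1)(s + 4); at s=0 this is -384, so s increases.
∂F/∂t = -12(t - 4)(t - 3)(t + 3); at t=-4 this is 672, so t decreases.
The t-coordinate has no critical point in that direction and runs off to infinity.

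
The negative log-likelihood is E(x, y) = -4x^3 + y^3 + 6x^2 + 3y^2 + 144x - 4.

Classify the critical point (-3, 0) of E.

local minimum

The mixed partial ∂²E/∂x∂y is 0, so the Hessian at any point is diag(E_xx, E_yy) = diag(12(-2x + 1), 6(y + 1)).
At (-3, 0): H = diag(84, 6).
Both eigenvalues are positive, so H is positive definite: a local minimum.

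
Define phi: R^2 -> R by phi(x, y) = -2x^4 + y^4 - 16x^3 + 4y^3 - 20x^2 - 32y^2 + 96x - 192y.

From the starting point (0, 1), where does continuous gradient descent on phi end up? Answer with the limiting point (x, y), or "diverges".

phi is separable, so gradient descent decouples: x follows -∂phi/∂x, y follows -∂phi/∂y.
∂phi/∂x = -8(x - 1)(x + 3)(x + 4); at x=0 this is 96, so x decreases.
∂phi/∂y = 4(y - 4)(y + 3)(y + 4); at y=1 this is -240, so y increases.
x converges to its nearest critical value -3 (a local min of the x-part); y converges to 4. The iterate converges to (-3, 4).

(-3, 4)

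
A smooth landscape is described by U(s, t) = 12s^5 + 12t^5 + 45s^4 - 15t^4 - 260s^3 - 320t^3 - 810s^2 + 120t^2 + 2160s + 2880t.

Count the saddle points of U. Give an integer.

8

U separates as a function of s plus a function of t, so ∇U=0 decouples.
∂U/∂s = 60(s - 3)(s - 1)(s + 3)(s + 4) = 0 at s ∈ {-4, -3, 1, 3}; ∂U/∂t = 60(t - 4)(t - 2)(t + 2)(t + 3) = 0 at t ∈ {-3, -2, 2, 4}.
The Hessian is diagonal: diag(U_ss, U_tt). Second derivatives: U_ss(-4)=-2100, U_ss(-3)=1440, U_ss(1)=-2400, U_ss(3)=5040; U_tt(-3)=-2100, U_tt(-2)=1440, U_tt(2)=-2400, U_tt(4)=5040.
Saddle points occur where the two diagonal entries have opposite signs: (-4, -2), (-4, 4), (-3, -3), (-3, 2), (1, -2), (1, 4), (3, -3), (3, 2). Count: 8.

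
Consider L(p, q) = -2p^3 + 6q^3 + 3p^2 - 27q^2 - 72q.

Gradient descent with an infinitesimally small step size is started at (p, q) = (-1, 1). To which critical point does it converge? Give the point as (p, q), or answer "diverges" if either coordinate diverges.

L is separable, so gradient descent decouples: p follows -∂L/∂p, q follows -∂L/∂q.
∂L/∂p = -6p(p - 1); at p=-1 this is -12, so p increases.
∂L/∂q = 18(q - 4)(q + 1); at q=1 this is -108, so q increases.
p converges to its nearest critical value 0 (a local min of the p-part); q converges to 4. The iterate converges to (0, 4).

(0, 4)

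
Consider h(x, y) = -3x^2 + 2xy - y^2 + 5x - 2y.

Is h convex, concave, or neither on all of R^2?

h is quadratic, so its Hessian is the constant matrix H = [[-6, 2], [2, -2]].
det(H) = 8, tr(H) = -8.
det(H) > 0 and tr(H) < 0, so H is negative definite everywhere: concave.

concave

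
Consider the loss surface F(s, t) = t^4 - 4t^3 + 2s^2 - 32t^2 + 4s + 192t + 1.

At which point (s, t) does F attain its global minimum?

F(s,t) separates as P(s) + Q(t) + 1, so its minimum is min P + min Q + 1.
P'(s) = 4s + 4 vanishes at s ∈ {-1}; Q'(t) = 4(t - 4)(t - 3)(t + 4) vanishes at t ∈ {-4, 3, 4}.
Local minima of P (where P''>0): P(-1)=-2. Local minima of Q: Q(-4)=-768, Q(4)=256.
So the global minimum of F is P(-1) + Q(-4) + 1 = -2 − 768 + 1 = -769, attained at (-1, -4).

(-1, -4)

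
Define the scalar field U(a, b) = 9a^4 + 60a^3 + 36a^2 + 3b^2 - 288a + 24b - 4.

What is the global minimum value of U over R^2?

-235

U(a,b) separates as P(a) + Q(b) − 4, so its minimum is min P + min Q − 4.
P'(a) = 36(a - 1)(a + 2)(a + 4) vanishes at a ∈ {-4, -2, 1}; Q'(b) = 6b + 24 vanishes at b ∈ {-4}.
Local minima of P (where P''>0): P(-4)=192, P(1)=-183. Local minima of Q: Q(-4)=-48.
So the global minimum of U is P(1) + Q(-4) − 4 = -183 − 48 − 4 = -235, attained at (1, -4).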